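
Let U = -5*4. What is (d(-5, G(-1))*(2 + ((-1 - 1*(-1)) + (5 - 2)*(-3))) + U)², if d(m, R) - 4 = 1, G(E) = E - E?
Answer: 3025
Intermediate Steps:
G(E) = 0
d(m, R) = 5 (d(m, R) = 4 + 1 = 5)
U = -20
(d(-5, G(-1))*(2 + ((-1 - 1*(-1)) + (5 - 2)*(-3))) + U)² = (5*(2 + ((-1 - 1*(-1)) + (5 - 2)*(-3))) - 20)² = (5*(2 + ((-1 + 1) + 3*(-3))) - 20)² = (5*(2 + (0 - 9)) - 20)² = (5*(2 - 9) - 20)² = (5*(-7) - 20)² = (-35 - 20)² = (-55)² = 3025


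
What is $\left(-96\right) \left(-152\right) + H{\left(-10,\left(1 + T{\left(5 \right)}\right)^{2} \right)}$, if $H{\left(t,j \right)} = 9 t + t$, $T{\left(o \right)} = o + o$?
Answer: $14492$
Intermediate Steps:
$T{\left(o \right)} = 2 o$
$H{\left(t,j \right)} = 10 t$
$\left(-96\right) \left(-152\right) + H{\left(-10,\left(1 + T{\left(5 \right)}\right)^{2} \right)} = \left(-96\right) \left(-152\right) + 10 \left(-10\right) = 14592 - 100 = 14492$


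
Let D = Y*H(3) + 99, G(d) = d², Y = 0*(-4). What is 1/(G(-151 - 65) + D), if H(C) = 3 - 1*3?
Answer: 1/46755 ≈ 2.1388e-5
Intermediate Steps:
Y = 0
H(C) = 0 (H(C) = 3 - 3 = 0)
D = 99 (D = 0*0 + 99 = 0 + 99 = 99)
1/(G(-151 - 65) + D) = 1/((-151 - 65)² + 99) = 1/((-216)² + 99) = 1/(46656 + 99) = 1/46755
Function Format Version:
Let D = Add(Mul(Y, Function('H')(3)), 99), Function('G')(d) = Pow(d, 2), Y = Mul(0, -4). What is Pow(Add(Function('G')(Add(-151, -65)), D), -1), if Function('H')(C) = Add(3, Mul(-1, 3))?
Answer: Rational(1, 46755) ≈ 2.1388e-5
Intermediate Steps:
Y = 0
Function('H')(C) = 0 (Function('H')(C) = Add(3, -3) = 0)
D = 99 (D = Add(Mul(0, 0), 99) = Add(0, 99) = 99)
Pow(Add(Function('G')(Add(-151, -65)), D), -1) = Pow(Add(Pow(Add(-151, -65), 2), 99), -1) = Pow(Add(Pow(-216, 2), 99), -1) = Pow(Add(46656, 99), -1) = Pow(46755, -1) = Rational(1, 46755)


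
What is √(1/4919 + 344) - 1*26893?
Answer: -26893 + √8323621903/4919 ≈ -26874.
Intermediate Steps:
√(1/4919 + 344) - 1*26893 = √(1/4919 + 344) - 26893 = √(1692137/4919) - 26893 = √8323621903/4919 - 26893 = -26893 + √8323621903/4919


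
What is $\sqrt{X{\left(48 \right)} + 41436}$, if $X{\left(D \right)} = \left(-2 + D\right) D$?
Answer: $2 \sqrt{10911} \approx 208.91$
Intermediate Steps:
$X{\left(D \right)} = D \left(-2 + D\right)$
$\sqrt{X{\left(48 \right)} + 41436} = \sqrt{48 \left(-2 + 48\right) + 41436} = \sqrt{48 \cdot 46 + 41436} = \sqrt{2208 + 41436} = \sqrt{43644} = 2 \sqrt{10911}$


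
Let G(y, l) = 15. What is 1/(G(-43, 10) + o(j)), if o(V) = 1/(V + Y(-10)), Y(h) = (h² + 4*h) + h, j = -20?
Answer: 30/451 ≈ 0.066519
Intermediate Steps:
Y(h) = h² + 5*h
o(V) = 1/(50 + V) (o(V) = 1/(V - 10*(5 - 10)) = 1/(V - 10*(-5)) = 1/(V + 50) = 1/(50 + V))
1/(G(-43, 10) + o(j)) = 1/(15 + 1/(50 - 20)) = 1/(15 + 1/30) = 1/(451/30) = 30/451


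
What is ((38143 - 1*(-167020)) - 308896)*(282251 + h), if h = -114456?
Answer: -17405878735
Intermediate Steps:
((38143 - 1*(-167020)) - 308896)*(282251 + h) = ((38143 - 1*(-167020)) - 308896)*(282251 - 114456) = ((38143 + 167020) - 308896)*167795 = (205163 - 308896)*167795 = -103733*167795 = -17405878735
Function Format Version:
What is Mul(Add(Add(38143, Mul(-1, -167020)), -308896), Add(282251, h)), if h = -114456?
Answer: -17405878735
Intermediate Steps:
Mul(Add(Add(38143, Mul(-1, -167020)), -308896), Add(282251, h)) = Mul(Add(Add(38143, Mul(-1, -167020)), -308896), Add(282251, -114456)) = Mul(Add(Add(38143, 167020), -308896), 167795) = Mul(Add(205163, -308896), 167795) = Mul(-103733, 167795) = -17405878735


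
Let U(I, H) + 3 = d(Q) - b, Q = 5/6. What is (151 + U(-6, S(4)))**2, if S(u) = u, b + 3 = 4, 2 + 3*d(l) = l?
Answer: 6964321/324 ≈ 21495.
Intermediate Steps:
Q = 5/6 (Q = 5*(1/6) = 5/6 ≈ 0.83333)
d(l) = -2/3 + l/3
b = 1 (b = -3 + 4 = 1)
U(I, H) = -79/18 (U(I, H) = -3 + ((-2/3 + (1/3)*(5/6)) - 1*1) = -3 + ((-2/3 + 5/18) - 1) = -3 + (-7/18 - 1) = -3 - 25/18 = -79/18)
(151 + U(-6, S(4)))**2 = (151 - 79/18)**2 = (2639/18)**2 = 6964321/324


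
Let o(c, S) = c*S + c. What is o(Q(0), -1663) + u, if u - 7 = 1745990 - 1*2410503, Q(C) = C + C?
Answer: -664506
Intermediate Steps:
Q(C) = 2*C
u = -664506 (u = 7 + (1745990 - 1*2410503) = 7 + (1745990 - 2410503) = 7 - 664513 = -664506)
o(c, S) = c + S*c (o(c, S) = S*c + c = c + S*c)
o(Q(0), -1663) + u = (2*0)*(1 - 1663) - 664506 = 0*(-1662) - 664506 = 0 - 664506 = -664506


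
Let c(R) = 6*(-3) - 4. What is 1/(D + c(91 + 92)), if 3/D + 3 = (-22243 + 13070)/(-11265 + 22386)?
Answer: -42536/969155 ≈ -0.043890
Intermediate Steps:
c(R) = -22 (c(R) = -18 - 4 = -22)
D = -33363/42536 (D = 3/(-3 + (-22243 + 13070)/(-11265 + 22386)) = 3/(-3 - 9173/11121) = 3/(-42536/11121) = 3*(-11121/42536) = -33363/42536 ≈ -0.78435)
1/(D + c(91 + 92)) = 1/(-33363/42536 - 22) = 1/(-969155/42536) = -42536/969155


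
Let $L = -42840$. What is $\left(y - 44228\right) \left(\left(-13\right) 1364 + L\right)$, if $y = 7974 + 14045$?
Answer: $1345243548$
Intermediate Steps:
$y = 22019$
$\left(y - 44228\right) \left(\left(-13\right) 1364 + L\right) = \left(22019 - 44228\right) \left(\left(-13\right) 1364 - 42840\right) = - 22209 \left(-17732 - 42840\right) = \left(-22209\right) \left(-60572\right) = 1345243548$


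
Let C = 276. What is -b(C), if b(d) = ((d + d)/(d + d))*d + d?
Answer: -552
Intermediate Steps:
b(d) = 2*d (b(d) = ((2*d)/((2*d)))*d + d = ((2*d)*(1/(2*d)))*d + d = 1*d + d = d + d = 2*d)
-b(C) = -2*276 = -1*552 = -552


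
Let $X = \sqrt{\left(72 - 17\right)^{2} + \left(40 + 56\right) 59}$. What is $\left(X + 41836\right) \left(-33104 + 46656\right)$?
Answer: $566961472 + 13552 \sqrt{8689} \approx 5.6822 \cdot 10^{8}$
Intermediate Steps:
$X = \sqrt{8689}$ ($X = \sqrt{55^{2} + 96 \cdot 59} = \sqrt{3025 + 5664} = \sqrt{8689} \approx 93.215$)
$\left(X + 41836\right) \left(-33104 + 46656\right) = \left(\sqrt{8689} + 41836\right) \left(-33104 + 46656\right) = \left(41836 + \sqrt{8689}\right) 13552 = 566961472 + 13552 \sqrt{8689}$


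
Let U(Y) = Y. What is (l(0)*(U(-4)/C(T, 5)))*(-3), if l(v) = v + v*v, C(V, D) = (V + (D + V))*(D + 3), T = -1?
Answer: 0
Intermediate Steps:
C(V, D) = (3 + D)*(D + 2*V) (C(V, D) = (D + 2*V)*(3 + D) = (3 + D)*(D + 2*V))
l(v) = v + v**2
(l(0)*(U(-4)/C(T, 5)))*(-3) = ((0*(1 + 0))*(-4/(5**2 + 3*5 + 6*(-1) + 2*5*(-1))))*(-3) = ((0*1)*(-4/(25 + 15 - 6 - 10)))*(-3) = (0*(-4/24))*(-3) = (0*(-4*1/24))*(-3) = (0*(-1/6))*(-3) = 0*(-3) = 0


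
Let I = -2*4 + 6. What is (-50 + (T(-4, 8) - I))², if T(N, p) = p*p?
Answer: 256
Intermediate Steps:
I = -2 (I = -8 + 6 = -2)
T(N, p) = p²
(-50 + (T(-4, 8) - I))² = (-50 + (8² - 1*(-2)))² = (-50 + (64 + 2))² = (-50 + 66)² = 16² = 256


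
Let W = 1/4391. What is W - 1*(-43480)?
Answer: 190920681/4391 ≈ 43480.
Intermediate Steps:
W = 1/4391 ≈ 0.00022774
W - 1*(-43480) = 1/4391 - 1*(-43480) = 1/4391 + 43480 = 190920681/4391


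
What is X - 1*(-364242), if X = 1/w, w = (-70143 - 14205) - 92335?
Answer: 64355369285/176683 ≈ 3.6424e+5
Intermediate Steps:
w = -176683 (w = -84348 - 92335 = -176683)
X = -1/176683 (X = 1/(-176683) = -1/176683 ≈ -5.6599e-6)
X - 1*(-364242) = -1/176683 - 1*(-364242) = -1/176683 + 364242 = 64355369285/176683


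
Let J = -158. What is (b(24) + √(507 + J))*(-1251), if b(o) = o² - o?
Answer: -690552 - 1251*√349 ≈ -7.1392e+5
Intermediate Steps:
(b(24) + √(507 + J))*(-1251) = (24*(-1 + 24) + √(507 - 158))*(-1251) = (24*23 + √349)*(-1251) = (552 + √349)*(-1251) = -690552 - 1251*√349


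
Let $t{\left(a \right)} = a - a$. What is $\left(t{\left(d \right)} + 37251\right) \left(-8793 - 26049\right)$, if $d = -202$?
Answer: $-1297899342$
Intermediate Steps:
$t{\left(a \right)} = 0$
$\left(t{\left(d \right)} + 37251\right) \left(-8793 - 26049\right) = \left(0 + 37251\right) \left(-8793 - 26049\right) = 37251 \left(-34842\right) = -1297899342$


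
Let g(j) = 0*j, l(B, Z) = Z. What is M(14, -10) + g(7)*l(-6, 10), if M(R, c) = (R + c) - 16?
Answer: -12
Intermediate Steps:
M(R, c) = -16 + R + c
g(j) = 0
M(14, -10) + g(7)*l(-6, 10) = (-16 + 14 - 10) + 0*10 = -12 + 0 = -12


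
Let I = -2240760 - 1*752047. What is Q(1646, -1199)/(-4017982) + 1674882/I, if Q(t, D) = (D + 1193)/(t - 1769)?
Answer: -137957740419349/246513415437217 ≈ -0.55964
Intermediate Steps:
I = -2992807 (I = -2240760 - 752047 = -2992807)
Q(t, D) = (1193 + D)/(-1769 + t)
Q(1646, -1199)/(-4017982) + 1674882/I = ((1193 - 1199)/(-1769 + 1646))/(-4017982) + 1674882/(-2992807) = (-6/(-123))*(-1/4017982) + 1674882*(-1/2992807) = -1/123*(-6)*(-1/4017982) - 1674882/2992807 = (2/41)*(-1/4017982) - 1674882/2992807 = -1/82368631 - 1674882/2992807 = -137957740419349/246513415437217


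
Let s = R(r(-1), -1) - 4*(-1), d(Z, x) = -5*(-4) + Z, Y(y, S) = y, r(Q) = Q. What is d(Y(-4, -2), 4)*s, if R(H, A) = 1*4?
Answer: 128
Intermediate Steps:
R(H, A) = 4
d(Z, x) = 20 + Z
s = 8 (s = 4 - 4*(-1) = 4 + 4 = 8)
d(Y(-4, -2), 4)*s = (20 - 4)*8 = 16*8 = 128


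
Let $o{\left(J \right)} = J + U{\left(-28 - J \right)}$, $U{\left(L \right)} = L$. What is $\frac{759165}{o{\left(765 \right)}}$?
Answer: $- \frac{759165}{28} \approx -27113.0$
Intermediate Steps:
$o{\left(J \right)} = -28$ ($o{\left(J \right)} = J - \left(28 + J\right) = -28$)
$\frac{759165}{o{\left(765 \right)}} = \frac{759165}{-28} = 759165 \left(- \frac{1}{28}\right) = - \frac{759165}{28}$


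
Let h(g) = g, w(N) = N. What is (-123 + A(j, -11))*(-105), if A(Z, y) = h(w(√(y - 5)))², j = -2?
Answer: 14595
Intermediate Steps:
A(Z, y) = -5 + y (A(Z, y) = (√(y - 5))² = (√(-5 + y))² = -5 + y)
(-123 + A(j, -11))*(-105) = (-123 + (-5 - 11))*(-105) = (-123 - 16)*(-105) = -139*(-105) = 14595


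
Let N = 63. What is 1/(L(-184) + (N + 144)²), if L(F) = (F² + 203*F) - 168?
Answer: 1/39185 ≈ 2.5520e-5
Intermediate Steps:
L(F) = -168 + F² + 203*F
1/(L(-184) + (N + 144)²) = 1/((-168 + (-184)² + 203*(-184)) + (63 + 144)²) = 1/((-168 + 33856 - 37352) + 207²) = 1/(-3664 + 42849) = 1/39185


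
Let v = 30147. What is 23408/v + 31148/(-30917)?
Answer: -215313620/932054799 ≈ -0.23101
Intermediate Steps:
23408/v + 31148/(-30917) = 23408/30147 + 31148/(-30917) = 23408*(1/30147) + 31148*(-1/30917) = 23408/30147 - 31148/30917 = -215313620/932054799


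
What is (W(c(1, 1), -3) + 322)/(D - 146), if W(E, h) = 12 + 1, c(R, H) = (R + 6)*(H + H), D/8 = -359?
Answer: -335/3018 ≈ -0.11100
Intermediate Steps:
D = -2872 (D = 8*(-359) = -2872)
c(R, H) = 2*H*(6 + R) (c(R, H) = (6 + R)*(2*H) = 2*H*(6 + R))
W(E, h) = 13
(W(c(1, 1), -3) + 322)/(D - 146) = (13 + 322)/(-2872 - 146) = 335/(-3018) = 335*(-1/3018) = -335/3018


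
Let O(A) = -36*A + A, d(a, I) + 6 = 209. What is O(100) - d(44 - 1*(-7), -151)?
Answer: -3703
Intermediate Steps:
d(a, I) = 203 (d(a, I) = -6 + 209 = 203)
O(A) = -35*A
O(100) - d(44 - 1*(-7), -151) = -35*100 - 1*203 = -3500 - 203 = -3703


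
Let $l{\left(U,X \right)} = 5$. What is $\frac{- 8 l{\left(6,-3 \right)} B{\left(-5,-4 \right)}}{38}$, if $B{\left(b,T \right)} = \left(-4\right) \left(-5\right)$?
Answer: $- \frac{400}{19} \approx -21.053$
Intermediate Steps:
$B{\left(b,T \right)} = 20$
$\frac{- 8 l{\left(6,-3 \right)} B{\left(-5,-4 \right)}}{38} = \frac{\left(-8\right) 5 \cdot 20}{38} = \left(-40\right) 20 \cdot \frac{1}{38} = \left(-800\right) \frac{1}{38} = - \frac{400}{19}$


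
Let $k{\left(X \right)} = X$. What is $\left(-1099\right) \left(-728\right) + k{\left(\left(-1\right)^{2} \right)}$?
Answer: $800073$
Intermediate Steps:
$\left(-1099\right) \left(-728\right) + k{\left(\left(-1\right)^{2} \right)} = \left(-1099\right) \left(-728\right) + \left(-1\right)^{2} = 800072 + 1 = 800073$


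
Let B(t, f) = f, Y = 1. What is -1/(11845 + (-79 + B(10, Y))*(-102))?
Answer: -1/19801 ≈ -5.0502e-5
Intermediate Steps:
-1/(11845 + (-79 + B(10, Y))*(-102)) = -1/(11845 + (-79 + 1)*(-102)) = -1/(11845 - 78*(-102)) = -1/(11845 + 7956) = -1/19801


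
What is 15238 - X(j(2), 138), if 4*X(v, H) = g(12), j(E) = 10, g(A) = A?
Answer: 15235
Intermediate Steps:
X(v, H) = 3 (X(v, H) = (¼)*12 = 3)
15238 - X(j(2), 138) = 15238 - 1*3 = 15238 - 3 = 15235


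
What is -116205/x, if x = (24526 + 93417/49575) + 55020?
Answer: -640095875/438176263 ≈ -1.4608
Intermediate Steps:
x = 1314528789/16525 (x = (24526 + 93417*(1/49575)) + 55020 = (24526 + 31139/16525) + 55020 = 405323289/16525 + 55020 = 1314528789/16525 ≈ 79548.)
-116205/x = -116205/1314528789/16525 = -116205*16525/1314528789 = -640095875/438176263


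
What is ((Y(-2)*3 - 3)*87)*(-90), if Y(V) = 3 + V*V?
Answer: -140940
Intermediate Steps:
Y(V) = 3 + V²
((Y(-2)*3 - 3)*87)*(-90) = (((3 + (-2)²)*3 - 3)*87)*(-90) = (((3 + 4)*3 - 3)*87)*(-90) = ((7*3 - 3)*87)*(-90) = ((21 - 3)*87)*(-90) = (18*87)*(-90) = 1566*(-90) = -140940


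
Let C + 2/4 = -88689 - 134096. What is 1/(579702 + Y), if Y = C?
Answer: 2/713833 ≈ 2.8018e-6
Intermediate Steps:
C = -445571/2 (C = -1/2 + (-88689 - 134096) = -1/2 - 222785 = -445571/2 ≈ -2.2279e+5)
Y = -445571/2 ≈ -2.2279e+5
1/(579702 + Y) = 1/(579702 - 445571/2) = 1/(713833/2) = 2/713833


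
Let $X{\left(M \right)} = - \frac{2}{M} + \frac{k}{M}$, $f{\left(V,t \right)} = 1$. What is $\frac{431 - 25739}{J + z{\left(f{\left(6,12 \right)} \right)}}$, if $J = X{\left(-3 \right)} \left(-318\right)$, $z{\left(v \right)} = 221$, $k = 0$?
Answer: $-2812$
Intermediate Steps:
$X{\left(M \right)} = - \frac{2}{M}$ ($X{\left(M \right)} = - \frac{2}{M} + \frac{0}{M} = - \frac{2}{M} + 0 = - \frac{2}{M}$)
$J = -212$ ($J = - \frac{2}{-3} \left(-318\right) = \left(-2\right) \left(- \frac{1}{3}\right) \left(-318\right) = \frac{2}{3} \left(-318\right) = -212$)
$\frac{431 - 25739}{J + z{\left(f{\left(6,12 \right)} \right)}} = \frac{431 - 25739}{-212 + 221} = - \frac{25308}{9} = \left(-25308\right) \frac{1}{9} = -2812$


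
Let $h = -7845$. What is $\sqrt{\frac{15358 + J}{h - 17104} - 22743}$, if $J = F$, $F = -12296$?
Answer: $\frac{i \sqrt{14156515898381}}{24949} \approx 150.81 i$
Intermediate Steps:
$J = -12296$
$\sqrt{\frac{15358 + J}{h - 17104} - 22743} = \sqrt{\frac{15358 - 12296}{-7845 - 17104} - 22743} = \sqrt{\frac{3062}{-24949} - 22743} = \sqrt{3062 \left(- \frac{1}{24949}\right) - 22743} = \sqrt{- \frac{3062}{24949} - 22743} = \sqrt{- \frac{567418169}{24949}} = \frac{i \sqrt{14156515898381}}{24949}$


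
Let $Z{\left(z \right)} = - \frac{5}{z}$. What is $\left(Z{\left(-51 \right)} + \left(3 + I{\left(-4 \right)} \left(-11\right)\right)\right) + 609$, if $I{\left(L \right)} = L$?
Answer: $\frac{33461}{51} \approx 656.1$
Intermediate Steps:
$\left(Z{\left(-51 \right)} + \left(3 + I{\left(-4 \right)} \left(-11\right)\right)\right) + 609 = \left(- \frac{5}{-51} + \left(3 - -44\right)\right) + 609 = \left(\left(-5\right) \left(- \frac{1}{51}\right) + \left(3 + 44\right)\right) + 609 = \left(\frac{5}{51} + 47\right) + 609 = \frac{2402}{51} + 609 = \frac{33461}{51}$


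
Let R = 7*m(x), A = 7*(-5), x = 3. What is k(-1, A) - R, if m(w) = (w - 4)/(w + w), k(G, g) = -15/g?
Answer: 67/42 ≈ 1.5952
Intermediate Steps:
A = -35
m(w) = (-4 + w)/(2*w) (m(w) = (-4 + w)/((2*w)) = (-4 + w)*(1/(2*w)) = (-4 + w)/(2*w))
R = -7/6 (R = 7*((½)*(-4 + 3)/3) = 7*((½)*(⅓)*(-1)) = 7*(-⅙) = -7/6 ≈ -1.1667)
k(-1, A) - R = -15/(-35) - 1*(-7/6) = -15*(-1/35) + 7/6 = 3/7 + 7/6 = 67/42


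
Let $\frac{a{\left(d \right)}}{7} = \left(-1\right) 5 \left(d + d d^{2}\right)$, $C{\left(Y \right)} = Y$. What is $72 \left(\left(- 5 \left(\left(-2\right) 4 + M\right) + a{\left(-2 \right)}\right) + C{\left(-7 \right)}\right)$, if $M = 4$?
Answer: $26136$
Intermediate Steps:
$a{\left(d \right)} = - 35 d - 35 d^{3}$ ($a{\left(d \right)} = 7 \left(-1\right) 5 \left(d + d d^{2}\right) = 7 \left(- 5 \left(d + d^{3}\right)\right) = 7 \left(- 5 d - 5 d^{3}\right) = - 35 d - 35 d^{3}$)
$72 \left(\left(- 5 \left(\left(-2\right) 4 + M\right) + a{\left(-2 \right)}\right) + C{\left(-7 \right)}\right) = 72 \left(\left(- 5 \left(\left(-2\right) 4 + 4\right) - - 70 \left(1 + \left(-2\right)^{2}\right)\right) - 7\right) = 72 \left(\left(- 5 \left(-8 + 4\right) - - 70 \left(1 + 4\right)\right) - 7\right) = 72 \left(\left(\left(-5\right) \left(-4\right) - \left(-70\right) 5\right) - 7\right) = 72 \left(\left(20 + 350\right) - 7\right) = 72 \left(370 - 7\right) = 72 \cdot 363 = 26136$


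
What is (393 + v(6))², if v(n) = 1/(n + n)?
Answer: 22250089/144 ≈ 1.5451e+5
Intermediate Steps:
v(n) = 1/(2*n)
(393 + v(6))² = (393 + (½)/6)² = (393 + (½)*(⅙))² = (393 + 1/12)² = (4717/12)² = 22250089/144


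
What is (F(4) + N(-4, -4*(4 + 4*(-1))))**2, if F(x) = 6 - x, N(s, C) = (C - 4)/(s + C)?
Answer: 9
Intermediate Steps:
N(s, C) = (-4 + C)/(C + s)
(F(4) + N(-4, -4*(4 + 4*(-1))))**2 = ((6 - 1*4) + (-4 - 4*(4 + 4*(-1)))/(-4*(4 + 4*(-1)) - 4))**2 = ((6 - 4) + (-4 - 4*(4 - 4))/(-4*(4 - 4) - 4))**2 = (2 + (-4 - 4*0)/(-4*0 - 4))**2 = (2 + (-4 + 0)/(0 - 4))**2 = (2 - 4/(-4))**2 = (2 - 1/4*(-4))**2 = (2 + 1)**2 = 3**2 = 9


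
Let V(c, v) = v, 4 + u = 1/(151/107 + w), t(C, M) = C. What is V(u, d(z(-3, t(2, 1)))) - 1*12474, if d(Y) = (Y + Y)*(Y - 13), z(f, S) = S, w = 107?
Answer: -12518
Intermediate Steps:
d(Y) = 2*Y*(-13 + Y) (d(Y) = (2*Y)*(-13 + Y) = 2*Y*(-13 + Y))
u = -46293/11600 (u = -4 + 1/(151/107 + 107) = -4 + 1/(11600/107) = -4 + 107/11600 = -46293/11600 ≈ -3.9908)
V(u, d(z(-3, t(2, 1)))) - 1*12474 = 2*2*(-13 + 2) - 1*12474 = 2*2*(-11) - 12474 = -44 - 12474 = -12518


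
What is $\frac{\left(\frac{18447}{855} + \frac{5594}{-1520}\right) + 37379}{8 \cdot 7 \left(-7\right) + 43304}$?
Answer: $\frac{85264921}{97839360} \approx 0.87148$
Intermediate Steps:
$\frac{\left(\frac{18447}{855} + \frac{5594}{-1520}\right) + 37379}{8 \cdot 7 \left(-7\right) + 43304} = \frac{\left(18447 \cdot \frac{1}{855} + 5594 \left(- \frac{1}{1520}\right)\right) + 37379}{56 \left(-7\right) + 43304} = \frac{\left(\frac{6149}{285} - \frac{2797}{760}\right) + 37379}{-392 + 43304} = \frac{\frac{40801}{2280} + 37379}{42912} = \frac{85264921}{2280} \cdot \frac{1}{42912} = \frac{85264921}{97839360}$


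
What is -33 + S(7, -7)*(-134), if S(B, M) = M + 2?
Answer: 637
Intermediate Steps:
S(B, M) = 2 + M
-33 + S(7, -7)*(-134) = -33 + (2 - 7)*(-134) = -33 - 5*(-134) = -33 + 670 = 637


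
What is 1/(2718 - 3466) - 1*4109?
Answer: -3073533/748 ≈ -4109.0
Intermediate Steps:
1/(2718 - 3466) - 1*4109 = 1/(-748) - 4109 = -1/748 - 4109 = -3073533/748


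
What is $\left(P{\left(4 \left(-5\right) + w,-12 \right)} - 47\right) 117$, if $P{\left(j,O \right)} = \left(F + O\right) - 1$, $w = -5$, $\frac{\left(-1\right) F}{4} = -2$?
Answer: $-6084$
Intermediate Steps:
$F = 8$ ($F = \left(-4\right) \left(-2\right) = 8$)
$P{\left(j,O \right)} = 7 + O$ ($P{\left(j,O \right)} = \left(8 + O\right) - 1 = 7 + O$)
$\left(P{\left(4 \left(-5\right) + w,-12 \right)} - 47\right) 117 = \left(\left(7 - 12\right) - 47\right) 117 = \left(-5 - 47\right) 117 = \left(-52\right) 117 = -6084$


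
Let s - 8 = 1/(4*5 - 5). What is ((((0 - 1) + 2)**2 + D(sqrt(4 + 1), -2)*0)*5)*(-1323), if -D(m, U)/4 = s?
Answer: -6615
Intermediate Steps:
s = 121/15 (s = 8 + 1/(4*5 - 5) = 8 + 1/(20 - 5) = 8 + 1/15 = 121/15 ≈ 8.0667)
D(m, U) = -484/15 (D(m, U) = -4*121/15 = -484/15)
((((0 - 1) + 2)**2 + D(sqrt(4 + 1), -2)*0)*5)*(-1323) = ((((0 - 1) + 2)**2 - 484/15*0)*5)*(-1323) = (((-1 + 2)**2 + 0)*5)*(-1323) = ((1**2 + 0)*5)*(-1323) = ((1 + 0)*5)*(-1323) = (1*5)*(-1323) = 5*(-1323) = -6615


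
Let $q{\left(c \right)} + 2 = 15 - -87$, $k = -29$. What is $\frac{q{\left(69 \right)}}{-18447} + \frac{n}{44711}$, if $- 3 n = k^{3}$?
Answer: $\frac{145496861}{824783817} \approx 0.17641$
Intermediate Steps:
$n = \frac{24389}{3}$ ($n = - \frac{\left(-29\right)^{3}}{3} = \left(- \frac{1}{3}\right) \left(-24389\right) = \frac{24389}{3} \approx 8129.7$)
$q{\left(c \right)} = 100$ ($q{\left(c \right)} = -2 + \left(15 - -87\right) = -2 + \left(15 + 87\right) = -2 + 102 = 100$)
$\frac{q{\left(69 \right)}}{-18447} + \frac{n}{44711} = \frac{100}{-18447} + \frac{24389}{3 \cdot 44711} = 100 \left(- \frac{1}{18447}\right) + \frac{24389}{3} \cdot \frac{1}{44711} = - \frac{100}{18447} + \frac{24389}{134133} = \frac{145496861}{824783817}$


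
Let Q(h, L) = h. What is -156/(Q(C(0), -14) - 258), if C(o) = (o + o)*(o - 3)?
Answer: 26/43 ≈ 0.60465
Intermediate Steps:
C(o) = 2*o*(-3 + o) (C(o) = (2*o)*(-3 + o) = 2*o*(-3 + o))
-156/(Q(C(0), -14) - 258) = -156/(2*0*(-3 + 0) - 258) = -156/(2*0*(-3) - 258) = -156/(0 - 258) = -156/(-258) = -1/258*(-156) = 26/43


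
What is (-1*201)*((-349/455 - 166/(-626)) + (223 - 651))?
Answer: 12266043492/142415 ≈ 86129.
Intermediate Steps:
(-1*201)*((-349/455 - 166/(-626)) + (223 - 651)) = -201*((-349*1/455 - 166*(-1/626)) - 428) = -201*((-349/455 + 83/313) - 428) = -201*(-71472/142415 - 428) = -201*(-61025092/142415) = 12266043492/142415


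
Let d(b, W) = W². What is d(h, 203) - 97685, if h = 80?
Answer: -56476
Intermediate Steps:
d(h, 203) - 97685 = 203² - 97685 = 41209 - 97685 = -56476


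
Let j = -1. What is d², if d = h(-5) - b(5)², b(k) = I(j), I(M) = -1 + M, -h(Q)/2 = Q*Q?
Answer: 2916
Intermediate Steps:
h(Q) = -2*Q² (h(Q) = -2*Q*Q = -2*Q²)
b(k) = -2 (b(k) = -1 - 1 = -2)
d = -54 (d = -2*(-5)² - 1*(-2)² = -2*25 - 1*4 = -50 - 4 = -54)
d² = (-54)² = 2916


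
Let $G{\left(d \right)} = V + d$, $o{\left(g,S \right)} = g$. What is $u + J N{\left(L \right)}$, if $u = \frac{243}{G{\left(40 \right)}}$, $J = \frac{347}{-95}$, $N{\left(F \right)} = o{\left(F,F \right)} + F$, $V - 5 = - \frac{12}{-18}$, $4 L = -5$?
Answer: $\frac{75241}{5206} \approx 14.453$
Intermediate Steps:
$L = - \frac{5}{4}$ ($L = \frac{1}{4} \left(-5\right) = - \frac{5}{4} \approx -1.25$)
$V = \frac{17}{3}$ ($V = 5 - \frac{12}{-18} = 5 - - \frac{2}{3} = 5 + \frac{2}{3} = \frac{17}{3} \approx 5.6667$)
$G{\left(d \right)} = \frac{17}{3} + d$
$N{\left(F \right)} = 2 F$ ($N{\left(F \right)} = F + F = 2 F$)
$J = - \frac{347}{95}$ ($J = 347 \left(- \frac{1}{95}\right) = - \frac{347}{95} \approx -3.6526$)
$u = \frac{729}{137}$ ($u = \frac{243}{\frac{17}{3} + 40} = \frac{243}{\frac{137}{3}} = 243 \cdot \frac{3}{137} = \frac{729}{137} \approx 5.3212$)
$u + J N{\left(L \right)} = \frac{729}{137} - \frac{347 \cdot 2 \left(- \frac{5}{4}\right)}{95} = \frac{729}{137} - - \frac{347}{38} = \frac{729}{137} + \frac{347}{38} = \frac{75241}{5206}$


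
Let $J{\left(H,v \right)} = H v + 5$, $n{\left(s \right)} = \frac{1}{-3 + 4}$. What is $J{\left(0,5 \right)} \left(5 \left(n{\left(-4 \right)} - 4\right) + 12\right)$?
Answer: $-15$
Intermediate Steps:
$n{\left(s \right)} = 1$ ($n{\left(s \right)} = 1^{-1} = 1$)
$J{\left(H,v \right)} = 5 + H v$
$J{\left(0,5 \right)} \left(5 \left(n{\left(-4 \right)} - 4\right) + 12\right) = \left(5 + 0 \cdot 5\right) \left(5 \left(1 - 4\right) + 12\right) = \left(5 + 0\right) \left(5 \left(-3\right) + 12\right) = 5 \left(-15 + 12\right) = 5 \left(-3\right) = -15$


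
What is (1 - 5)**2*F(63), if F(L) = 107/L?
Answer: 1712/63 ≈ 27.175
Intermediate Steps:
(1 - 5)**2*F(63) = (1 - 5)**2*(107/63) = (-4)**2*(107*(1/63)) = 16*(107/63) = 1712/63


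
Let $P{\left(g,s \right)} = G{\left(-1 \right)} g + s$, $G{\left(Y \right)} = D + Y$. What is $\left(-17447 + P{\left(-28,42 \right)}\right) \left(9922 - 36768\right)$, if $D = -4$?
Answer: $463496190$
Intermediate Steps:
$G{\left(Y \right)} = -4 + Y$
$P{\left(g,s \right)} = s - 5 g$ ($P{\left(g,s \right)} = \left(-4 - 1\right) g + s = - 5 g + s = s - 5 g$)
$\left(-17447 + P{\left(-28,42 \right)}\right) \left(9922 - 36768\right) = \left(-17447 + \left(42 - -140\right)\right) \left(9922 - 36768\right) = \left(-17447 + \left(42 + 140\right)\right) \left(-26846\right) = \left(-17447 + 182\right) \left(-26846\right) = \left(-17265\right) \left(-26846\right) = 463496190$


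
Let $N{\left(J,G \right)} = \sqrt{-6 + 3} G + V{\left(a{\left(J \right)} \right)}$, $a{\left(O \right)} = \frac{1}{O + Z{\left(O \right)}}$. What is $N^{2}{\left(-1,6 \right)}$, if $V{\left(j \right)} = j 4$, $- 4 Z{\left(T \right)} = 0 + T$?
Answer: $- \frac{716}{9} - 64 i \sqrt{3} \approx -79.556 - 110.85 i$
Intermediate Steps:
$Z{\left(T \right)} = - \frac{T}{4}$ ($Z{\left(T \right)} = - \frac{0 + T}{4} = - \frac{T}{4}$)
$a{\left(O \right)} = \frac{4}{3 O}$ ($a{\left(O \right)} = \frac{1}{O - \frac{O}{4}} = \frac{1}{\frac{3}{4} O} = \frac{4}{3 O}$)
$V{\left(j \right)} = 4 j$
$N{\left(J,G \right)} = \frac{16}{3 J} + i G \sqrt{3}$ ($N{\left(J,G \right)} = \sqrt{-6 + 3} G + 4 \frac{4}{3 J} = \sqrt{-3} G + \frac{16}{3 J} = i \sqrt{3} G + \frac{16}{3 J} = i G \sqrt{3} + \frac{16}{3 J} = \frac{16}{3 J} + i G \sqrt{3}$)
$N^{2}{\left(-1,6 \right)} = \left(\frac{16}{3 \left(-1\right)} + i 6 \sqrt{3}\right)^{2} = \left(\frac{16}{3} \left(-1\right) + 6 i \sqrt{3}\right)^{2} = \left(- \frac{16}{3} + 6 i \sqrt{3}\right)^{2}$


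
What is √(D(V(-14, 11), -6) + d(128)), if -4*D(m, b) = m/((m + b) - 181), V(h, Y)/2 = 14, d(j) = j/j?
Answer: √26394/159 ≈ 1.0218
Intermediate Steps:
d(j) = 1
V(h, Y) = 28 (V(h, Y) = 2*14 = 28)
D(m, b) = -m/(4*(-181 + b + m)) (D(m, b) = -m/(4*((m + b) - 181)) = -m/(4*((b + m) - 181)) = -m/(4*(-181 + b + m)))
√(D(V(-14, 11), -6) + d(128)) = √(-1*28/(-724 + 4*(-6) + 4*28) + 1) = √(-1*28/(-724 - 24 + 112) + 1) = √(-1*28/(-636) + 1) = √(-1*28*(-1/636) + 1) = √(7/159 + 1) = √(166/159) = √26394/159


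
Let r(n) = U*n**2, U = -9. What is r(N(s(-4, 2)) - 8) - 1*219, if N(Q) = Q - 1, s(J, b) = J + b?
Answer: -1308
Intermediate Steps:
N(Q) = -1 + Q
r(n) = -9*n**2
r(N(s(-4, 2)) - 8) - 1*219 = -9*((-1 + (-4 + 2)) - 8)**2 - 1*219 = -9*((-1 - 2) - 8)**2 - 219 = -9*(-3 - 8)**2 - 219 = -9*(-11)**2 - 219 = -9*121 - 219 = -1089 - 219 = -1308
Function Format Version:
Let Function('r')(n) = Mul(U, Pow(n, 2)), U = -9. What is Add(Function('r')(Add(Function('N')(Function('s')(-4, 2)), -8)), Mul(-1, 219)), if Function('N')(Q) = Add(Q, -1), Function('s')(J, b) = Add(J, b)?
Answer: -1308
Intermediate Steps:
Function('N')(Q) = Add(-1, Q)
Function('r')(n) = Mul(-9, Pow(n, 2))
Add(Function('r')(Add(Function('N')(Function('s')(-4, 2)), -8)), Mul(-1, 219)) = Add(Mul(-9, Pow(Add(Add(-1, Add(-4, 2)), -8), 2)), Mul(-1, 219)) = Add(Mul(-9, Pow(Add(Add(-1, -2), -8), 2)), -219) = Add(Mul(-9, Pow(Add(-3, -8), 2)), -219) = Add(Mul(-9, Pow(-11, 2)), -219) = Add(Mul(-9, 121), -219) = Add(-1089, -219) = -1308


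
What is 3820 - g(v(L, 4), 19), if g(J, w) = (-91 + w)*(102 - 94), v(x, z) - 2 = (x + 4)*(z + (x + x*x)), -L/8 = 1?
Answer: 4396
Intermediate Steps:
L = -8 (L = -8*1 = -8)
v(x, z) = 2 + (4 + x)*(x + z + x²) (v(x, z) = 2 + (x + 4)*(z + (x + x*x)) = 2 + (4 + x)*(z + (x + x²)) = 2 + (4 + x)*(x + z + x²))
g(J, w) = -728 + 8*w (g(J, w) = (-91 + w)*8 = -728 + 8*w)
3820 - g(v(L, 4), 19) = 3820 - (-728 + 8*19) = 3820 - (-728 + 152) = 3820 - 1*(-576) = 3820 + 576 = 4396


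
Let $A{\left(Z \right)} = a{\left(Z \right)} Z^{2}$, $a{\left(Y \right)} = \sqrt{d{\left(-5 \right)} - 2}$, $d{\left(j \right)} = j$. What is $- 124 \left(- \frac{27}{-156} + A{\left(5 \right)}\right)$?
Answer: $- \frac{279}{13} - 3100 i \sqrt{7} \approx -21.462 - 8201.8 i$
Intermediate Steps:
$a{\left(Y \right)} = i \sqrt{7}$ ($a{\left(Y \right)} = \sqrt{-5 - 2} = \sqrt{-7} = i \sqrt{7}$)
$A{\left(Z \right)} = i \sqrt{7} Z^{2}$
$- 124 \left(- \frac{27}{-156} + A{\left(5 \right)}\right) = - 124 \left(- \frac{27}{-156} + i \sqrt{7} \cdot 5^{2}\right) = - 124 \left(\left(-27\right) \left(- \frac{1}{156}\right) + i \sqrt{7} \cdot 25\right) = - 124 \left(\frac{9}{52} + 25 i \sqrt{7}\right) = - \frac{279}{13} - 3100 i \sqrt{7}$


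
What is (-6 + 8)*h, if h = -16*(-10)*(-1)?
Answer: -320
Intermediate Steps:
h = -160 (h = 160*(-1) = -160)
(-6 + 8)*h = (-6 + 8)*(-160) = 2*(-160) = -320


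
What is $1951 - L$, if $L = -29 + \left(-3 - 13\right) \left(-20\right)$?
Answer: $1660$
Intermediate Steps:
$L = 291$ ($L = -29 + \left(-3 - 13\right) \left(-20\right) = -29 - -320 = -29 + 320 = 291$)
$1951 - L = 1951 - 291 = 1660$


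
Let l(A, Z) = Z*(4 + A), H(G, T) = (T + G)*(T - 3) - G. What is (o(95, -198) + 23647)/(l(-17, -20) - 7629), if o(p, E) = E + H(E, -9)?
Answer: -26131/7369 ≈ -3.5461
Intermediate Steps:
H(G, T) = -G + (-3 + T)*(G + T) (H(G, T) = (G + T)*(-3 + T) - G = (-3 + T)*(G + T) - G = -G + (-3 + T)*(G + T))
o(p, E) = 108 - 12*E (o(p, E) = E + ((-9)² - 4*E - 3*(-9) + E*(-9)) = E + (81 - 4*E + 27 - 9*E) = E + (108 - 13*E) = 108 - 12*E)
(o(95, -198) + 23647)/(l(-17, -20) - 7629) = ((108 - 12*(-198)) + 23647)/(-20*(4 - 17) - 7629) = ((108 + 2376) + 23647)/(-20*(-13) - 7629) = (2484 + 23647)/(260 - 7629) = 26131/(-7369) = 26131*(-1/7369) = -26131/7369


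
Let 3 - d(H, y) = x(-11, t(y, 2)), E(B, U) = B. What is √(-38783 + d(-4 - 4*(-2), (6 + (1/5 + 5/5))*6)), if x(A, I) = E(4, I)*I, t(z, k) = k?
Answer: 2*I*√9697 ≈ 196.95*I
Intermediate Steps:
x(A, I) = 4*I
d(H, y) = -5 (d(H, y) = 3 - 4*2 = 3 - 1*8 = 3 - 8 = -5)
√(-38783 + d(-4 - 4*(-2), (6 + (1/5 + 5/5))*6)) = √(-38783 - 5) = √(-38788) = 2*I*√9697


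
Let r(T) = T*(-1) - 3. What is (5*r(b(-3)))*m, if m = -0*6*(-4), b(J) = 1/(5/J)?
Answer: 0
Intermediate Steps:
b(J) = J/5
m = 0 (m = -0*(-4) = -1*0 = 0)
r(T) = -3 - T (r(T) = -T - 3 = -3 - T)
(5*r(b(-3)))*m = (5*(-3 - (-3)/5))*0 = (5*(-3 - 1*(-⅗)))*0 = (5*(-3 + ⅗))*0 = (5*(-12/5))*0 = -12*0 = 0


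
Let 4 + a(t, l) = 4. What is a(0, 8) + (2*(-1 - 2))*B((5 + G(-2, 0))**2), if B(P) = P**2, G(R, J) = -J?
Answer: -3750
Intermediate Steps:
a(t, l) = 0 (a(t, l) = -4 + 4 = 0)
a(0, 8) + (2*(-1 - 2))*B((5 + G(-2, 0))**2) = 0 + (2*(-1 - 2))*((5 - 1*0)**2)**2 = 0 + (2*(-3))*((5 + 0)**2)**2 = 0 - 6*(5**2)**2 = 0 - 6*25**2 = 0 - 6*625 = 0 - 3750 = -3750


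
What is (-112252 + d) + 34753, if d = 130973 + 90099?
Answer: 143573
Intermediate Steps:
d = 221072
(-112252 + d) + 34753 = (-112252 + 221072) + 34753 = 108820 + 34753 = 143573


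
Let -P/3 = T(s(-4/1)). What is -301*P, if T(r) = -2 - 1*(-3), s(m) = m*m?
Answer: 903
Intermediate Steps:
s(m) = m²
T(r) = 1 (T(r) = -2 + 3 = 1)
P = -3 (P = -3*1 = -3)
-301*P = -301*(-3) = 903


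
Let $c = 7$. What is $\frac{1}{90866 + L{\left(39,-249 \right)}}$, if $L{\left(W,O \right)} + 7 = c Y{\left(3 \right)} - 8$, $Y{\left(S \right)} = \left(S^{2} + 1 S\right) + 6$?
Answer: $\frac{1}{90977} \approx 1.0992 \cdot 10^{-5}$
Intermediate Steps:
$Y{\left(S \right)} = 6 + S + S^{2}$ ($Y{\left(S \right)} = \left(S^{2} + S\right) + 6 = \left(S + S^{2}\right) + 6 = 6 + S + S^{2}$)
$L{\left(W,O \right)} = 111$ ($L{\left(W,O \right)} = -7 - \left(8 - 7 \left(6 + 3 + 3^{2}\right)\right) = -7 - \left(8 - 7 \left(6 + 3 + 9\right)\right) = -7 + \left(7 \cdot 18 - 8\right) = -7 + \left(126 - 8\right) = -7 + 118 = 111$)
$\frac{1}{90866 + L{\left(39,-249 \right)}} = \frac{1}{90866 + 111} = \frac{1}{90977}$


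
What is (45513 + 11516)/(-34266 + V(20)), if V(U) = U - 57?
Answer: -57029/34303 ≈ -1.6625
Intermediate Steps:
V(U) = -57 + U
(45513 + 11516)/(-34266 + V(20)) = (45513 + 11516)/(-34266 + (-57 + 20)) = 57029/(-34266 - 37) = 57029/(-34303) = 57029*(-1/34303) = -57029/34303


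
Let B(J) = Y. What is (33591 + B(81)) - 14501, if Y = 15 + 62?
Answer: 19167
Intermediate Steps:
Y = 77
B(J) = 77
(33591 + B(81)) - 14501 = (33591 + 77) - 14501 = 33668 - 14501 = 19167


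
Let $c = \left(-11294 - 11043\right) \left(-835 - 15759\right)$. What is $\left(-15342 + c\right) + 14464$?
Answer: $370659300$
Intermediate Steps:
$c = 370660178$ ($c = \left(-22337\right) \left(-16594\right) = 370660178$)
$\left(-15342 + c\right) + 14464 = \left(-15342 + 370660178\right) + 14464 = 370644836 + 14464 = 370659300$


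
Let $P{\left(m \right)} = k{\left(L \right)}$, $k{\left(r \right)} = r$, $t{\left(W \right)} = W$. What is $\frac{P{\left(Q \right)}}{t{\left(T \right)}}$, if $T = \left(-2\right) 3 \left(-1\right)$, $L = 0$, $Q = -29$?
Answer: $0$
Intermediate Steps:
$T = 6$ ($T = \left(-6\right) \left(-1\right) = 6$)
$P{\left(m \right)} = 0$
$\frac{P{\left(Q \right)}}{t{\left(T \right)}} = \frac{0}{6} = 0 \cdot \frac{1}{6} = 0$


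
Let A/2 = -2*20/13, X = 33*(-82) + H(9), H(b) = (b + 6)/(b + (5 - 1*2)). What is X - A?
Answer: -140327/52 ≈ -2698.6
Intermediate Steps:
H(b) = (6 + b)/(3 + b) (H(b) = (6 + b)/(b + (5 - 2)) = (6 + b)/(b + 3) = (6 + b)/(3 + b))
X = -10819/4 (X = 33*(-82) + (6 + 9)/(3 + 9) = -2706 + 15/12 = -2706 + (1/12)*15 = -2706 + 5/4 = -10819/4 ≈ -2704.8)
A = -80/13 (A = 2*(-2*20/13) = 2*(-40*1/13) = 2*(-40/13) = -80/13 ≈ -6.1538)
X - A = -10819/4 - 1*(-80/13) = -10819/4 + 80/13 = -140327/52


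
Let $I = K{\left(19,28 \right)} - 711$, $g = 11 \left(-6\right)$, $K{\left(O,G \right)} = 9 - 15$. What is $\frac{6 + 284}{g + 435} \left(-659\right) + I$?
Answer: $- \frac{455683}{369} \approx -1234.9$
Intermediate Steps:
$K{\left(O,G \right)} = -6$ ($K{\left(O,G \right)} = 9 - 15 = -6$)
$g = -66$
$I = -717$ ($I = -6 - 711 = -717$)
$\frac{6 + 284}{g + 435} \left(-659\right) + I = \frac{6 + 284}{-66 + 435} \left(-659\right) - 717 = \frac{290}{369} \left(-659\right) - 717 = - \frac{191110}{369} - 717 = - \frac{455683}{369}$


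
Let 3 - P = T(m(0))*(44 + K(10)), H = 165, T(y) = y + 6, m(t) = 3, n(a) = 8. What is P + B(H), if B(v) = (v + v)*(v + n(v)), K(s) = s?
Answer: 56607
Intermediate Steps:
T(y) = 6 + y
B(v) = 2*v*(8 + v) (B(v) = (v + v)*(v + 8) = (2*v)*(8 + v) = 2*v*(8 + v))
P = -483 (P = 3 - (6 + 3)*(44 + 10) = 3 - 9*54 = 3 - 1*486 = 3 - 486 = -483)
P + B(H) = -483 + 2*165*(8 + 165) = -483 + 2*165*173 = -483 + 57090 = 56607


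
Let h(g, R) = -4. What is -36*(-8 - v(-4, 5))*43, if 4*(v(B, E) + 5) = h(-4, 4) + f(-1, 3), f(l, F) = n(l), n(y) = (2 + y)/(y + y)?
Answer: 5805/2 ≈ 2902.5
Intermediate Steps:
n(y) = (2 + y)/(2*y) (n(y) = (2 + y)/((2*y)) = (2 + y)*(1/(2*y)) = (2 + y)/(2*y))
f(l, F) = (2 + l)/(2*l)
v(B, E) = -49/8 (v(B, E) = -5 + (-4 + (1/2)*(2 - 1)/(-1))/4 = -5 + (-4 + (1/2)*(-1)*1)/4 = -5 + (-4 - 1/2)/4 = -5 + (1/4)*(-9/2) = -5 - 9/8 = -49/8)
-36*(-8 - v(-4, 5))*43 = -36*(-8 - 1*(-49/8))*43 = -36*(-8 + 49/8)*43 = -36*(-15/8)*43 = (135/2)*43 = 5805/2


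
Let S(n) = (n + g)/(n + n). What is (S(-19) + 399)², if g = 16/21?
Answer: 101623876225/636804 ≈ 1.5958e+5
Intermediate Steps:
g = 16/21 (g = 16*(1/21) = 16/21 ≈ 0.76190)
S(n) = (16/21 + n)/(2*n) (S(n) = (n + 16/21)/(n + n) = (16/21 + n)/((2*n)) = (16/21 + n)*(1/(2*n)) = (16/21 + n)/(2*n))
(S(-19) + 399)² = ((1/42)*(16 + 21*(-19))/(-19) + 399)² = ((1/42)*(-1/19)*(16 - 399) + 399)² = ((1/42)*(-1/19)*(-383) + 399)² = (383/798 + 399)² = (318785/798)² = 101623876225/636804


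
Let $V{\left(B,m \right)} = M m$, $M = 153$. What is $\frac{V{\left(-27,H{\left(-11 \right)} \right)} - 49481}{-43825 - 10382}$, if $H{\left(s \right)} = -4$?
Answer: $\frac{50093}{54207} \approx 0.92411$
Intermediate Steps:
$V{\left(B,m \right)} = 153 m$
$\frac{V{\left(-27,H{\left(-11 \right)} \right)} - 49481}{-43825 - 10382} = \frac{153 \left(-4\right) - 49481}{-43825 - 10382} = \frac{-612 - 49481}{-54207} = \left(-50093\right) \left(- \frac{1}{54207}\right) = \frac{50093}{54207}$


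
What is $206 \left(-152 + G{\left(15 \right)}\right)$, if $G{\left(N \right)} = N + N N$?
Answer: $18128$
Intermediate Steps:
$G{\left(N \right)} = N + N^{2}$
$206 \left(-152 + G{\left(15 \right)}\right) = 206 \left(-152 + 15 \left(1 + 15\right)\right) = 206 \left(-152 + 15 \cdot 16\right) = 206 \left(-152 + 240\right) = 206 \cdot 88 = 18128$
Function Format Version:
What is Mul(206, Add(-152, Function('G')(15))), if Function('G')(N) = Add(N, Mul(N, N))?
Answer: 18128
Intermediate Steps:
Function('G')(N) = Add(N, Pow(N, 2))
Mul(206, Add(-152, Function('G')(15))) = Mul(206, Add(-152, Mul(15, Add(1, 15)))) = Mul(206, Add(-152, Mul(15, 16))) = Mul(206, Add(-152, 240)) = Mul(206, 88) = 18128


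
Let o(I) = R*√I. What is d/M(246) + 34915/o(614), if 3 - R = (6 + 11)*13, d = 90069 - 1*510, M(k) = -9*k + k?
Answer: -29853/656 - 34915*√614/133852 ≈ -51.971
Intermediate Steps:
M(k) = -8*k
d = 89559 (d = 90069 - 510 = 89559)
R = -218 (R = 3 - (6 + 11)*13 = 3 - 17*13 = 3 - 1*221 = 3 - 221 = -218)
o(I) = -218*√I
d/M(246) + 34915/o(614) = 89559/((-8*246)) + 34915/((-218*√614)) = 89559/(-1968) + 34915*(-√614/133852) = 89559*(-1/1968) - 34915*√614/133852 = -29853/656 - 34915*√614/133852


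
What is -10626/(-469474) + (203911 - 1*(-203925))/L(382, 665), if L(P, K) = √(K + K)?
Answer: 5313/234737 + 203918*√1330/665 ≈ 11183.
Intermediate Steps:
L(P, K) = √2*√K (L(P, K) = √(2*K) = √2*√K)
-10626/(-469474) + (203911 - 1*(-203925))/L(382, 665) = -10626/(-469474) + (203911 - 1*(-203925))/((√2*√665)) = -10626*(-1/469474) + (203911 + 203925)/(√1330) = 5313/234737 + 407836*(√1330/1330) = 5313/234737 + 203918*√1330/665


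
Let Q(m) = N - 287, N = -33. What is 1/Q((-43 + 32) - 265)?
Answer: -1/320 ≈ -0.0031250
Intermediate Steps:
Q(m) = -320 (Q(m) = -33 - 287 = -320)
1/Q((-43 + 32) - 265) = 1/(-320) = -1/320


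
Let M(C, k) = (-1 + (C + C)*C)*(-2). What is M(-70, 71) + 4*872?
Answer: -16110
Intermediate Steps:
M(C, k) = 2 - 4*C² (M(C, k) = (-1 + (2*C)*C)*(-2) = (-1 + 2*C²)*(-2) = 2 - 4*C²)
M(-70, 71) + 4*872 = (2 - 4*(-70)²) + 4*872 = (2 - 4*4900) + 3488 = (2 - 19600) + 3488 = -19598 + 3488 = -16110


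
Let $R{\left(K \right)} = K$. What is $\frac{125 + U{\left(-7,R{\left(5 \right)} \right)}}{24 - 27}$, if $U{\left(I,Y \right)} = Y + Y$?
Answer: $-45$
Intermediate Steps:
$U{\left(I,Y \right)} = 2 Y$
$\frac{125 + U{\left(-7,R{\left(5 \right)} \right)}}{24 - 27} = \frac{125 + 2 \cdot 5}{24 - 27} = \frac{125 + 10}{-3} = \left(- \frac{1}{3}\right) 135 = -45$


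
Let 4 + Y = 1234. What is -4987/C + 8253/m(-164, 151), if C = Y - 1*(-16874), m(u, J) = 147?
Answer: 7079963/126728 ≈ 55.867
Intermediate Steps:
Y = 1230 (Y = -4 + 1234 = 1230)
C = 18104 (C = 1230 - 1*(-16874) = 1230 + 16874 = 18104)
-4987/C + 8253/m(-164, 151) = -4987/18104 + 8253/147 = -4987*1/18104 + 8253*(1/147) = -4987/18104 + 393/7 = 7079963/126728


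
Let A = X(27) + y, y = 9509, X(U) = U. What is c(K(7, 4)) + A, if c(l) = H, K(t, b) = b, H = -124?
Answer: 9412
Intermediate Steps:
c(l) = -124
A = 9536 (A = 27 + 9509 = 9536)
c(K(7, 4)) + A = -124 + 9536 = 9412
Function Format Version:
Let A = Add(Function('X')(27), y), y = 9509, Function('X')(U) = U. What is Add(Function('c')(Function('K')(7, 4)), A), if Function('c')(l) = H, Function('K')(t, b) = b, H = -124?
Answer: 9412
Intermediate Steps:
Function('c')(l) = -124
A = 9536 (A = Add(27, 9509) = 9536)
Add(Function('c')(Function('K')(7, 4)), A) = Add(-124, 9536) = 9412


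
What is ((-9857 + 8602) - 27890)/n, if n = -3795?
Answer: 1943/253 ≈ 7.6798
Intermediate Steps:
((-9857 + 8602) - 27890)/n = ((-9857 + 8602) - 27890)/(-3795) = (-1255 - 27890)*(-1/3795) = -29145*(-1/3795) = 1943/253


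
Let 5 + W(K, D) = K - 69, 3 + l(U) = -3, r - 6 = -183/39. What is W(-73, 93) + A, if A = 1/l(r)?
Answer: -883/6 ≈ -147.17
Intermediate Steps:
r = 17/13 (r = 6 - 183/39 = 6 - 183*1/39 = 6 - 61/13 = 17/13 ≈ 1.3077)
l(U) = -6 (l(U) = -3 - 3 = -6)
W(K, D) = -74 + K (W(K, D) = -5 + (K - 69) = -5 + (-69 + K) = -74 + K)
A = -1/6 (A = 1/(-6) = -1/6 ≈ -0.16667)
W(-73, 93) + A = (-74 - 73) - 1/6 = -147 - 1/6 = -883/6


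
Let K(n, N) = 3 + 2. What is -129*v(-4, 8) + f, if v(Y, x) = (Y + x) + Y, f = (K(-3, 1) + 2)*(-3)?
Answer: -21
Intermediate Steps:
K(n, N) = 5
f = -21 (f = (5 + 2)*(-3) = 7*(-3) = -21)
v(Y, x) = x + 2*Y
-129*v(-4, 8) + f = -129*(8 + 2*(-4)) - 21 = -129*(8 - 8) - 21 = -129*0 - 21 = 0 - 21 = -21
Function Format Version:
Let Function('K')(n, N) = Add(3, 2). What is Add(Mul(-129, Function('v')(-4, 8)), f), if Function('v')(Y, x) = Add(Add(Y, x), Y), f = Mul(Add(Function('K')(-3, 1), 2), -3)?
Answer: -21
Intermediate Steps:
Function('K')(n, N) = 5
f = -21 (f = Mul(Add(5, 2), -3) = Mul(7, -3) = -21)
Function('v')(Y, x) = Add(x, Mul(2, Y))
Add(Mul(-129, Function('v')(-4, 8)), f) = Add(Mul(-129, Add(8, Mul(2, -4))), -21) = Add(Mul(-129, Add(8, -8)), -21) = Add(Mul(-129, 0), -21) = Add(0, -21) = -21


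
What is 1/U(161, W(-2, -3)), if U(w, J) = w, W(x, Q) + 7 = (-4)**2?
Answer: 1/161 ≈ 0.0062112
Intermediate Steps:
W(x, Q) = 9 (W(x, Q) = -7 + (-4)**2 = -7 + 16 = 9)
1/U(161, W(-2, -3)) = 1/161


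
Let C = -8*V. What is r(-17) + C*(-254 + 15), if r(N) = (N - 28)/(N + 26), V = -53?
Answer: -101341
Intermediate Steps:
r(N) = (-28 + N)/(26 + N)
C = 424 (C = -8*(-53) = 424)
r(-17) + C*(-254 + 15) = (-28 - 17)/(26 - 17) + 424*(-254 + 15) = -45/9 + 424*(-239) = (⅑)*(-45) - 101336 = -5 - 101336 = -101341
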